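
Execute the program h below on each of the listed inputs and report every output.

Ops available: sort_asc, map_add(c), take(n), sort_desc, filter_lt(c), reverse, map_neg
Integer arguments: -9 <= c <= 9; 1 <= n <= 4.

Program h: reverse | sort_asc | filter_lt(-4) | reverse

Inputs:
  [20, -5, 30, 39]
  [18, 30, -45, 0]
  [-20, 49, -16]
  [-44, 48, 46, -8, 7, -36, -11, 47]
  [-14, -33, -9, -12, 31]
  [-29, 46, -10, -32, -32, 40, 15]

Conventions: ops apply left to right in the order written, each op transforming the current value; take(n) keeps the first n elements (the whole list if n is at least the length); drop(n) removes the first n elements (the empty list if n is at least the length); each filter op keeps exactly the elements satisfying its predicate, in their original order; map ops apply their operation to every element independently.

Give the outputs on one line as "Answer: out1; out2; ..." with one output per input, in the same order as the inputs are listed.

[-5]; [-45]; [-16, -20]; [-8, -11, -36, -44]; [-9, -12, -14, -33]; [-10, -29, -32, -32]

Execution, op by op:
  [20, -5, 30, 39] -> [39, 30, -5, 20] -> [-5, 20, 30, 39] -> [-5] -> [-5]
  [18, 30, -45, 0] -> [0, -45, 30, 18] -> [-45, 0, 18, 30] -> [-45] -> [-45]
  [-20, 49, -16] -> [-16, 49, -20] -> [-20, -16, 49] -> [-20, -16] -> [-16, -20]
  [-44, 48, 46, -8, 7, -36, -11, 47] -> [47, -11, -36, 7, -8, 46, 48, -44] -> [-44, -36, -11, -8, 7, 46, 47, 48] -> [-44, -36, -11, -8] -> [-8, -11, -36, -44]
  [-14, -33, -9, -12, 31] -> [31, -12, -9, -33, -14] -> [-33, -14, -12, -9, 31] -> [-33, -14, -12, -9] -> [-9, -12, -14, -33]
  [-29, 46, -10, -32, -32, 40, 15] -> [15, 40, -32, -32, -10, 46, -29] -> [-32, -32, -29, -10, 15, 40, 46] -> [-32, -32, -29, -10] -> [-10, -29, -32, -32]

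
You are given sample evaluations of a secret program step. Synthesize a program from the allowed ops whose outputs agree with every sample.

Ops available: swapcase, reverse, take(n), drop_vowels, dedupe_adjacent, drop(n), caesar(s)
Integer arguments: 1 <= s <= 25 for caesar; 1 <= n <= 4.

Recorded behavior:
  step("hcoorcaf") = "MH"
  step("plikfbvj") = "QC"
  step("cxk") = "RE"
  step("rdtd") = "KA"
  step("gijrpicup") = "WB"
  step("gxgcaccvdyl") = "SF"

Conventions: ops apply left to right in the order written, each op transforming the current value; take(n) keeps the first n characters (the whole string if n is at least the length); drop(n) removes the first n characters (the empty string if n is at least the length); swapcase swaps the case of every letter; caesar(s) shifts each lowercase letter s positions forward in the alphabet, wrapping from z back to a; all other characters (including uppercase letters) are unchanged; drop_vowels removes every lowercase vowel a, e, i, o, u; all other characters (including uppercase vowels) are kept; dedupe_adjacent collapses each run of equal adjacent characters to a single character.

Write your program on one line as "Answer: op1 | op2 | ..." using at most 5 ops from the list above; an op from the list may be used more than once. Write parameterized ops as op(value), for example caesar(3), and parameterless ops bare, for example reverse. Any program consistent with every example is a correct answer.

drop(1) | reverse | caesar(7) | take(2) | swapcase

Check, running the answer program on each example:
  "hcoorcaf" -> "coorcaf" -> "facrooc" -> "mhjyvvj" -> "mh" -> "MH"
  "plikfbvj" -> "likfbvj" -> "jvbfkil" -> "qcimrps" -> "qc" -> "QC"
  "cxk" -> "xk" -> "kx" -> "re" -> "re" -> "RE"
  "rdtd" -> "dtd" -> "dtd" -> "kak" -> "ka" -> "KA"
  "gijrpicup" -> "ijrpicup" -> "puciprji" -> "wbjpwyqp" -> "wb" -> "WB"
  "gxgcaccvdyl" -> "xgcaccvdyl" -> "lydvccacgx" -> "sfkcjjhjne" -> "sf" -> "SF"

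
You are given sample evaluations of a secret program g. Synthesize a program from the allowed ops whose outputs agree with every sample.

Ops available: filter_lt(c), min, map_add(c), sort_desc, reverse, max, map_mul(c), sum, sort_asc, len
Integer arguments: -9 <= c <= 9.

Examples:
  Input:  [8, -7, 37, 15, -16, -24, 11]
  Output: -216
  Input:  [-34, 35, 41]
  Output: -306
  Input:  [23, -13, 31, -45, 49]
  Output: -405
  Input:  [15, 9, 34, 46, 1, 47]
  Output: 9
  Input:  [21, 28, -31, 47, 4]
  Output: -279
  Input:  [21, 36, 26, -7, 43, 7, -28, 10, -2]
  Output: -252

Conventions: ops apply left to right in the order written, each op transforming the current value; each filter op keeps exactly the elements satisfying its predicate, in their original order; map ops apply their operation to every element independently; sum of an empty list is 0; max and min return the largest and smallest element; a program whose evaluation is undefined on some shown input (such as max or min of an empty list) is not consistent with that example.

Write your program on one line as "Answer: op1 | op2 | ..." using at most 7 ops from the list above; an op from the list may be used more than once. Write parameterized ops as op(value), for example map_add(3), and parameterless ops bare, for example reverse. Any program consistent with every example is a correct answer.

filter_lt(8) | filter_lt(5) | sort_asc | sort_desc | map_mul(9) | min

Check, running the answer program on each example:
  [8, -7, 37, 15, -16, -24, 11] -> [-7, -16, -24] -> [-7, -16, -24] -> [-24, -16, -7] -> [-7, -16, -24] -> [-63, -144, -216] -> -216
  [-34, 35, 41] -> [-34] -> [-34] -> [-34] -> [-34] -> [-306] -> -306
  [23, -13, 31, -45, 49] -> [-13, -45] -> [-13, -45] -> [-45, -13] -> [-13, -45] -> [-117, -405] -> -405
  [15, 9, 34, 46, 1, 47] -> [1] -> [1] -> [1] -> [1] -> [9] -> 9
  [21, 28, -31, 47, 4] -> [-31, 4] -> [-31, 4] -> [-31, 4] -> [4, -31] -> [36, -279] -> -279
  [21, 36, 26, -7, 43, 7, -28, 10, -2] -> [-7, 7, -28, -2] -> [-7, -28, -2] -> [-28, -7, -2] -> [-2, -7, -28] -> [-18, -63, -252] -> -252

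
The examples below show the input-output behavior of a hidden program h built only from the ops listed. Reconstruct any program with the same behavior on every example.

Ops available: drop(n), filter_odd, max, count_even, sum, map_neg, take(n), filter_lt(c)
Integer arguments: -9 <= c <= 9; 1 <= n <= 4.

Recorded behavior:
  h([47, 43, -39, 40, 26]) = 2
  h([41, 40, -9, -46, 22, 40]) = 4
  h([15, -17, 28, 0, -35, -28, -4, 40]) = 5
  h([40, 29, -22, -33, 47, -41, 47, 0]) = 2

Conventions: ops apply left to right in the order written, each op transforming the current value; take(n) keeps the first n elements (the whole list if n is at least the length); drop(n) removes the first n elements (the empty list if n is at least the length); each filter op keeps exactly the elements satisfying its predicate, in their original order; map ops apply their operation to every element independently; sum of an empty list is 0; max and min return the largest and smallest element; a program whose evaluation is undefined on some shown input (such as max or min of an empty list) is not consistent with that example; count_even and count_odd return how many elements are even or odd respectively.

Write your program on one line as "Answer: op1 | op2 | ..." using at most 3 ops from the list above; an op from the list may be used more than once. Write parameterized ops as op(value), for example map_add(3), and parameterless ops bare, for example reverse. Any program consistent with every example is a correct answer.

map_neg | drop(1) | count_even

Check, running the answer program on each example:
  [47, 43, -39, 40, 26] -> [-47, -43, 39, -40, -26] -> [-43, 39, -40, -26] -> 2
  [41, 40, -9, -46, 22, 40] -> [-41, -40, 9, 46, -22, -40] -> [-40, 9, 46, -22, -40] -> 4
  [15, -17, 28, 0, -35, -28, -4, 40] -> [-15, 17, -28, 0, 35, 28, 4, -40] -> [17, -28, 0, 35, 28, 4, -40] -> 5
  [40, 29, -22, -33, 47, -41, 47, 0] -> [-40, -29, 22, 33, -47, 41, -47, 0] -> [-29, 22, 33, -47, 41, -47, 0] -> 2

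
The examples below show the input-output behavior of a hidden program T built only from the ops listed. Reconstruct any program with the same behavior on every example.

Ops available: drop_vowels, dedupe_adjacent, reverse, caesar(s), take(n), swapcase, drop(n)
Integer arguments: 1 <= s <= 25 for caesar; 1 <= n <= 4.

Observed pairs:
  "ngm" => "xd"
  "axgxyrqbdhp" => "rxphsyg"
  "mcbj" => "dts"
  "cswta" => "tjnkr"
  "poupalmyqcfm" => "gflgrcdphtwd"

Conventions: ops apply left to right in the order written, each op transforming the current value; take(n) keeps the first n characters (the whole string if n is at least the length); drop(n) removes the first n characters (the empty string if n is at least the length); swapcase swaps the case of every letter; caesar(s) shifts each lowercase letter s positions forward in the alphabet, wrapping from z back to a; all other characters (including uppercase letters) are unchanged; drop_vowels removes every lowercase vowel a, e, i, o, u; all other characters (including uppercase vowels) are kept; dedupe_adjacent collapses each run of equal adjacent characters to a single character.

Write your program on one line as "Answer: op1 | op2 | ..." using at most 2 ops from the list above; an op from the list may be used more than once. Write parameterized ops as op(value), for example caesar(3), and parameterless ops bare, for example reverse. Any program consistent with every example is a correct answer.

caesar(17) | drop_vowels

Check, running the answer program on each example:
  "ngm" -> "exd" -> "xd"
  "axgxyrqbdhp" -> "roxopihsuyg" -> "rxphsyg"
  "mcbj" -> "dtsa" -> "dts"
  "cswta" -> "tjnkr" -> "tjnkr"
  "poupalmyqcfm" -> "gflgrcdphtwd" -> "gflgrcdphtwd"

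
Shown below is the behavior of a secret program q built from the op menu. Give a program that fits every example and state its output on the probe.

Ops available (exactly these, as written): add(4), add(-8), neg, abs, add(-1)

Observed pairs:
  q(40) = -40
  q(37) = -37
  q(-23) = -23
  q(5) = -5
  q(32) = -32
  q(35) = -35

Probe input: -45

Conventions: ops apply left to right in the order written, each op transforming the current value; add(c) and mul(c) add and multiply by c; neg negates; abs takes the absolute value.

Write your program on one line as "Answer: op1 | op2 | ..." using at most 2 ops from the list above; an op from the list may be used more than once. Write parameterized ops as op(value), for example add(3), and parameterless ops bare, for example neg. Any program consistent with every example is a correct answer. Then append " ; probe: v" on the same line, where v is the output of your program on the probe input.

abs | neg ; probe: -45

Check, running the answer program on each example:
  40 -> 40 -> -40
  37 -> 37 -> -37
  -23 -> 23 -> -23
  5 -> 5 -> -5
  32 -> 32 -> -32
  35 -> 35 -> -35
  probe: -45 -> 45 -> -45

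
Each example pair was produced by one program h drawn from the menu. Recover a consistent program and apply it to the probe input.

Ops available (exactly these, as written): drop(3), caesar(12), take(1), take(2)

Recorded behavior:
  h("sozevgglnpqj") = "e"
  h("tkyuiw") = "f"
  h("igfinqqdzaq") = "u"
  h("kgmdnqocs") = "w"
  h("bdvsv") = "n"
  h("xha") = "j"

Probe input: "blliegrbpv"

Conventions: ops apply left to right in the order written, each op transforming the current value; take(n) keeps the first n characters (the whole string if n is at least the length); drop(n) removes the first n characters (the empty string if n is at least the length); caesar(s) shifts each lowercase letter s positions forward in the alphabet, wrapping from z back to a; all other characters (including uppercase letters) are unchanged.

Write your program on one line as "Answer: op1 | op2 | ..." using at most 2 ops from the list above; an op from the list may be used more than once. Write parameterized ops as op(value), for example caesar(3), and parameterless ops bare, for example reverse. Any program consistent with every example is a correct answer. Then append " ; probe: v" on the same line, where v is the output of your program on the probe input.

take(1) | caesar(12) ; probe: "n"

Check, running the answer program on each example:
  "sozevgglnpqj" -> "s" -> "e"
  "tkyuiw" -> "t" -> "f"
  "igfinqqdzaq" -> "i" -> "u"
  "kgmdnqocs" -> "k" -> "w"
  "bdvsv" -> "b" -> "n"
  "xha" -> "x" -> "j"
  probe: "blliegrbpv" -> "b" -> "n"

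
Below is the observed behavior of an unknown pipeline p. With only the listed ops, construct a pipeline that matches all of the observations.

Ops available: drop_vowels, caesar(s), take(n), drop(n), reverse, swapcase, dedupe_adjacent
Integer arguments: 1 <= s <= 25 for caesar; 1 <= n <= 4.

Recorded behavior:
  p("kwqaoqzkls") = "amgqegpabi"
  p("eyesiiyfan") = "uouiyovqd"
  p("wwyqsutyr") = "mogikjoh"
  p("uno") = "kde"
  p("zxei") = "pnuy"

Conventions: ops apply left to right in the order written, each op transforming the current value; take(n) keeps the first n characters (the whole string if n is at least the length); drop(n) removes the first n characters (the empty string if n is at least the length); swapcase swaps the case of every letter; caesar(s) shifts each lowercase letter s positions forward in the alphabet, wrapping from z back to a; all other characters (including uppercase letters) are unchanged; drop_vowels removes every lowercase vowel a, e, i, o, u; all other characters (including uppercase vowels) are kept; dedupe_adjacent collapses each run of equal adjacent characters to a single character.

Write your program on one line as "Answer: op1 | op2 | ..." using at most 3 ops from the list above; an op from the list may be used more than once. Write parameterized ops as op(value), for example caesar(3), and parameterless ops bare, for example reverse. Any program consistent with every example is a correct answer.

caesar(16) | dedupe_adjacent

Check, running the answer program on each example:
  "kwqaoqzkls" -> "amgqegpabi" -> "amgqegpabi"
  "eyesiiyfan" -> "uouiyyovqd" -> "uouiyovqd"
  "wwyqsutyr" -> "mmogikjoh" -> "mogikjoh"
  "uno" -> "kde" -> "kde"
  "zxei" -> "pnuy" -> "pnuy"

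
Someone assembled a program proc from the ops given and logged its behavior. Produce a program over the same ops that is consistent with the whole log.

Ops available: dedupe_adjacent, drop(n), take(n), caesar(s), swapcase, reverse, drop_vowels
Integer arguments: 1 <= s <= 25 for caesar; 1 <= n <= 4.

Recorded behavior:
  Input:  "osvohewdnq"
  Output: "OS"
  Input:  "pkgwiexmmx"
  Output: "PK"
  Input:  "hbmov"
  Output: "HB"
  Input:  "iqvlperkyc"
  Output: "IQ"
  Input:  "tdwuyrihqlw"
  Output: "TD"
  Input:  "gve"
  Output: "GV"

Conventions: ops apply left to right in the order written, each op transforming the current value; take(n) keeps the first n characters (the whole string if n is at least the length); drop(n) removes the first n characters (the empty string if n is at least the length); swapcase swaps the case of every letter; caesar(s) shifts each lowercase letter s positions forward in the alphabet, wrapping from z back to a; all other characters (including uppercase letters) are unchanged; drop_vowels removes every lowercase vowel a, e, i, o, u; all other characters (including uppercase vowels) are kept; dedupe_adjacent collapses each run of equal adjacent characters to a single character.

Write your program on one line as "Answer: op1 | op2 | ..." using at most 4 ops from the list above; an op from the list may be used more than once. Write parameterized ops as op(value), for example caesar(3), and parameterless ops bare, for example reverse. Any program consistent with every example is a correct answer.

reverse | swapcase | reverse | take(2)

Check, running the answer program on each example:
  "osvohewdnq" -> "qndwehovso" -> "QNDWEHOVSO" -> "OSVOHEWDNQ" -> "OS"
  "pkgwiexmmx" -> "xmmxeiwgkp" -> "XMMXEIWGKP" -> "PKGWIEXMMX" -> "PK"
  "hbmov" -> "vombh" -> "VOMBH" -> "HBMOV" -> "HB"
  "iqvlperkyc" -> "cykreplvqi" -> "CYKREPLVQI" -> "IQVLPERKYC" -> "IQ"
  "tdwuyrihqlw" -> "wlqhiryuwdt" -> "WLQHIRYUWDT" -> "TDWUYRIHQLW" -> "TD"
  "gve" -> "evg" -> "EVG" -> "GVE" -> "GV"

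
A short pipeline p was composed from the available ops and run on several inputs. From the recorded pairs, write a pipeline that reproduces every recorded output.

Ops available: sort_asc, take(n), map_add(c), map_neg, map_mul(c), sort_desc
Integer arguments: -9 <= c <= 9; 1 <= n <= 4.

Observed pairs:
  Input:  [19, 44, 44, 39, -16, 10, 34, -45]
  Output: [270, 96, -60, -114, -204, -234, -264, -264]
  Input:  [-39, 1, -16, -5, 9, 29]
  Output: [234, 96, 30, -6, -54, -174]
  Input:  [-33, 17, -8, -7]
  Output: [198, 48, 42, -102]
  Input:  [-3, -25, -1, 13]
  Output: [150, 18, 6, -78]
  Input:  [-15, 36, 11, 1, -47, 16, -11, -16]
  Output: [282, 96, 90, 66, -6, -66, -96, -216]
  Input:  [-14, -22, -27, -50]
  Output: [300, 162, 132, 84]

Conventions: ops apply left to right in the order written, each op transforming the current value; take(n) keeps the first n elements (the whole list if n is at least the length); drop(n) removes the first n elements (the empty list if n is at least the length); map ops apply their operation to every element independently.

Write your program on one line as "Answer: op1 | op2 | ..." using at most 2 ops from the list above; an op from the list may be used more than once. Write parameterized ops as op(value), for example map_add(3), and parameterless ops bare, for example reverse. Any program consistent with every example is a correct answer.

sort_asc | map_mul(-6)

Check, running the answer program on each example:
  [19, 44, 44, 39, -16, 10, 34, -45] -> [-45, -16, 10, 19, 34, 39, 44, 44] -> [270, 96, -60, -114, -204, -234, -264, -264]
  [-39, 1, -16, -5, 9, 29] -> [-39, -16, -5, 1, 9, 29] -> [234, 96, 30, -6, -54, -174]
  [-33, 17, -8, -7] -> [-33, -8, -7, 17] -> [198, 48, 42, -102]
  [-3, -25, -1, 13] -> [-25, -3, -1, 13] -> [150, 18, 6, -78]
  [-15, 36, 11, 1, -47, 16, -11, -16] -> [-47, -16, -15, -11, 1, 11, 16, 36] -> [282, 96, 90, 66, -6, -66, -96, -216]
  [-14, -22, -27, -50] -> [-50, -27, -22, -14] -> [300, 162, 132, 84]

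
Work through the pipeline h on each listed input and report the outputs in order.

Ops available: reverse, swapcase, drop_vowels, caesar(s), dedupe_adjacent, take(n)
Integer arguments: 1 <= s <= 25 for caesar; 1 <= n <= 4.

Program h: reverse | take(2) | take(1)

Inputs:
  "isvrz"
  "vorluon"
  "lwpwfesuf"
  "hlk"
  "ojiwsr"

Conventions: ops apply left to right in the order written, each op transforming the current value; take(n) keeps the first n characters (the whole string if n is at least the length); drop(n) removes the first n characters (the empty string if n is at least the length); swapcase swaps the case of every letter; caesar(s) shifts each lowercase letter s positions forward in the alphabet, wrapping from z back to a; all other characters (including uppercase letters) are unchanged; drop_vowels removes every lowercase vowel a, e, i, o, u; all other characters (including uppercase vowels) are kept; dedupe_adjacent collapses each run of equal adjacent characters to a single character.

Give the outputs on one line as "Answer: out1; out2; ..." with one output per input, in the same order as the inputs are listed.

"z"; "n"; "f"; "k"; "r"

Execution, op by op:
  "isvrz" -> "zrvsi" -> "zr" -> "z"
  "vorluon" -> "noulrov" -> "no" -> "n"
  "lwpwfesuf" -> "fusefwpwl" -> "fu" -> "f"
  "hlk" -> "klh" -> "kl" -> "k"
  "ojiwsr" -> "rswijo" -> "rs" -> "r"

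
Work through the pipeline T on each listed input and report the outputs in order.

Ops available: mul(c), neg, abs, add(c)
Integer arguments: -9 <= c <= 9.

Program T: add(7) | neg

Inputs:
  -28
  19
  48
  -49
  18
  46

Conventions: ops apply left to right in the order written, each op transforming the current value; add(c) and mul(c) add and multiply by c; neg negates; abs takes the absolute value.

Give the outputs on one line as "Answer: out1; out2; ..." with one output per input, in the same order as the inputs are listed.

Execution, op by op:
  -28 -> -21 -> 21
  19 -> 26 -> -26
  48 -> 55 -> -55
  -49 -> -42 -> 42
  18 -> 25 -> -25
  46 -> 53 -> -53

21; -26; -55; 42; -25; -53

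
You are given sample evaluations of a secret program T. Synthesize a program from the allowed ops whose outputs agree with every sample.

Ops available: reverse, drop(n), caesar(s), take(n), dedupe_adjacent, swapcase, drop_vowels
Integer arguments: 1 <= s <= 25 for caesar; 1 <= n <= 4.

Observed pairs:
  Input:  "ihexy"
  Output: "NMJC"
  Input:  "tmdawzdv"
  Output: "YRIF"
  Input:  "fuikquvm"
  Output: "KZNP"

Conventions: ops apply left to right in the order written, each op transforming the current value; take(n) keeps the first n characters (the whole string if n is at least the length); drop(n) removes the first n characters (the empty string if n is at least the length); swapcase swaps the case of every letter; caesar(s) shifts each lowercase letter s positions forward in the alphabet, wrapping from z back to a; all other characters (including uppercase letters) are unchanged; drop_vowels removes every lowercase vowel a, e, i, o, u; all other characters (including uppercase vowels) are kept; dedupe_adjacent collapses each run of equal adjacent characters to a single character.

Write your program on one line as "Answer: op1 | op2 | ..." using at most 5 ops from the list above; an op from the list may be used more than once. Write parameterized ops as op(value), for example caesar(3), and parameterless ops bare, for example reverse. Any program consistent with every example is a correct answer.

caesar(3) | caesar(2) | swapcase | take(4)

Check, running the answer program on each example:
  "ihexy" -> "lkhab" -> "nmjcd" -> "NMJCD" -> "NMJC"
  "tmdawzdv" -> "wpgdzcgy" -> "yrifbeia" -> "YRIFBEIA" -> "YRIF"
  "fuikquvm" -> "ixlntxyp" -> "kznpvzar" -> "KZNPVZAR" -> "KZNP"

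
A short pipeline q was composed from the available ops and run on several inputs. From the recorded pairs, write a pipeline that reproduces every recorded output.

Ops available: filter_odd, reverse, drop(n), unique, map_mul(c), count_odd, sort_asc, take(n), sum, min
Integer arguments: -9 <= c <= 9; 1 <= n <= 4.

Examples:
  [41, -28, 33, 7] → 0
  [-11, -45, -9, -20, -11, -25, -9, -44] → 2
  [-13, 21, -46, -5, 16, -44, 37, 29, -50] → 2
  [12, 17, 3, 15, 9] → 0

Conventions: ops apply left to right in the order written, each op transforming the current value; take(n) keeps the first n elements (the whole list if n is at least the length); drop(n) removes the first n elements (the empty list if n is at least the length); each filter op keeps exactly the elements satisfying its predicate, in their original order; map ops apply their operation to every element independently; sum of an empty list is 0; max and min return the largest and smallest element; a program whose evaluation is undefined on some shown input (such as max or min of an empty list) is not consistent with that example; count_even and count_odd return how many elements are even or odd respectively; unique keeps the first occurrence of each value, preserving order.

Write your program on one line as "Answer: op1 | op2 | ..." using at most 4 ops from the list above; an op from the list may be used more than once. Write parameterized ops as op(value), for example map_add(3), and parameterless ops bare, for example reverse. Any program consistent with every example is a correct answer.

drop(1) | drop(3) | drop(1) | count_odd

Check, running the answer program on each example:
  [41, -28, 33, 7] -> [-28, 33, 7] -> [] -> [] -> 0
  [-11, -45, -9, -20, -11, -25, -9, -44] -> [-45, -9, -20, -11, -25, -9, -44] -> [-11, -25, -9, -44] -> [-25, -9, -44] -> 2
  [-13, 21, -46, -5, 16, -44, 37, 29, -50] -> [21, -46, -5, 16, -44, 37, 29, -50] -> [16, -44, 37, 29, -50] -> [-44, 37, 29, -50] -> 2
  [12, 17, 3, 15, 9] -> [17, 3, 15, 9] -> [9] -> [] -> 0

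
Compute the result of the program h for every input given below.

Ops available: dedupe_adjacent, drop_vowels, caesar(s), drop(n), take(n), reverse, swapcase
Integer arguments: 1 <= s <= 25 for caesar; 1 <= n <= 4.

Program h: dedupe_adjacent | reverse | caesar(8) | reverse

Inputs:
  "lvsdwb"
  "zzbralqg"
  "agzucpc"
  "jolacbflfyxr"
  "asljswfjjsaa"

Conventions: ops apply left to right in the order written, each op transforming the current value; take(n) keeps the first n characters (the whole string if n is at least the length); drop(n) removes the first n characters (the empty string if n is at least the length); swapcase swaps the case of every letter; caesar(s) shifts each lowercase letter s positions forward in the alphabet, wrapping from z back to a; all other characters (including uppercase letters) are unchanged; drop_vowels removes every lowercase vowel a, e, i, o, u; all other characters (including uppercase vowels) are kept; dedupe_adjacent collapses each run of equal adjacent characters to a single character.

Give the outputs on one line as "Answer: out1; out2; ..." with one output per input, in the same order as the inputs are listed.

"tdalej"; "hjzityo"; "iohckxk"; "rwtikjntngfz"; "iatraenrai"

Execution, op by op:
  "lvsdwb" -> "lvsdwb" -> "bwdsvl" -> "jeladt" -> "tdalej"
  "zzbralqg" -> "zbralqg" -> "gqlarbz" -> "oytizjh" -> "hjzityo"
  "agzucpc" -> "agzucpc" -> "cpcuzga" -> "kxkchoi" -> "iohckxk"
  "jolacbflfyxr" -> "jolacbflfyxr" -> "rxyflfbcaloj" -> "zfgntnjkitwr" -> "rwtikjntngfz"
  "asljswfjjsaa" -> "asljswfjsa" -> "asjfwsjlsa" -> "iarneartai" -> "iatraenrai"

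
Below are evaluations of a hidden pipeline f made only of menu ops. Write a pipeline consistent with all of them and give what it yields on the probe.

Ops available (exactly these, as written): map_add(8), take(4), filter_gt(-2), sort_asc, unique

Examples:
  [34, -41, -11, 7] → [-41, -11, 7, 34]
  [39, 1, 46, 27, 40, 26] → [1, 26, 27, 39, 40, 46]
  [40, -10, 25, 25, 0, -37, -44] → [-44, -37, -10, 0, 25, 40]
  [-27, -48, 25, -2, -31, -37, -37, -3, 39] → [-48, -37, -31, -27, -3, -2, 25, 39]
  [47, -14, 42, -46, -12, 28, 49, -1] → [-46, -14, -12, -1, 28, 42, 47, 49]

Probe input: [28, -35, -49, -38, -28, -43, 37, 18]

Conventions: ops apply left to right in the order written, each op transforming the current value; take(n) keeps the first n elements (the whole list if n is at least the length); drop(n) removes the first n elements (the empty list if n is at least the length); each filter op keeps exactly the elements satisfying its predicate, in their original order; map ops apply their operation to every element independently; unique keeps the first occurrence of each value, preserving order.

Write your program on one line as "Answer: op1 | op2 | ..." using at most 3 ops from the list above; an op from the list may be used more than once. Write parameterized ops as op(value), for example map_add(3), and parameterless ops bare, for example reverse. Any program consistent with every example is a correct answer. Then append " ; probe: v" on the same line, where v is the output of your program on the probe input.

unique | sort_asc ; probe: [-49, -43, -38, -35, -28, 18, 28, 37]

Check, running the answer program on each example:
  [34, -41, -11, 7] -> [34, -41, -11, 7] -> [-41, -11, 7, 34]
  [39, 1, 46, 27, 40, 26] -> [39, 1, 46, 27, 40, 26] -> [1, 26, 27, 39, 40, 46]
  [40, -10, 25, 25, 0, -37, -44] -> [40, -10, 25, 0, -37, -44] -> [-44, -37, -10, 0, 25, 40]
  [-27, -48, 25, -2, -31, -37, -37, -3, 39] -> [-27, -48, 25, -2, -31, -37, -3, 39] -> [-48, -37, -31, -27, -3, -2, 25, 39]
  [47, -14, 42, -46, -12, 28, 49, -1] -> [47, -14, 42, -46, -12, 28, 49, -1] -> [-46, -14, -12, -1, 28, 42, 47, 49]
  probe: [28, -35, -49, -38, -28, -43, 37, 18] -> [28, -35, -49, -38, -28, -43, 37, 18] -> [-49, -43, -38, -35, -28, 18, 28, 37]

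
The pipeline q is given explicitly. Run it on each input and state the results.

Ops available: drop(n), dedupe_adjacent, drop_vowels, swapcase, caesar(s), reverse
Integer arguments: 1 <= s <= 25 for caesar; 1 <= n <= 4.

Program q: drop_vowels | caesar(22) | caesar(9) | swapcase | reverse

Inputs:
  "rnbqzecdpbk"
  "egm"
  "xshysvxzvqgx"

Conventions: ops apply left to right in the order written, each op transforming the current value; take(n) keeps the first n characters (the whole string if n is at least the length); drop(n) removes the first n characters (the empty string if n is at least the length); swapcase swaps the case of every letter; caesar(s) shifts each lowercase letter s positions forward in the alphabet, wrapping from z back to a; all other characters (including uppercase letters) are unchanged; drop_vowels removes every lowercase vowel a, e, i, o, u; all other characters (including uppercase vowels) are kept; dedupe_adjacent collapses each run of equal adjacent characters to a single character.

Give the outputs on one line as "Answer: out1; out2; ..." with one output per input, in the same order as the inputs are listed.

Execution, op by op:
  "rnbqzecdpbk" -> "rnbqzcdpbk" -> "njxmvyzlxg" -> "wsgvehiugp" -> "WSGVEHIUGP" -> "PGUIHEVGSW"
  "egm" -> "gm" -> "ci" -> "lr" -> "LR" -> "RL"
  "xshysvxzvqgx" -> "xshysvxzvqgx" -> "toduortvrmct" -> "cxmdxaceavlc" -> "CXMDXACEAVLC" -> "CLVAECAXDMXC"

"PGUIHEVGSW"; "RL"; "CLVAECAXDMXC"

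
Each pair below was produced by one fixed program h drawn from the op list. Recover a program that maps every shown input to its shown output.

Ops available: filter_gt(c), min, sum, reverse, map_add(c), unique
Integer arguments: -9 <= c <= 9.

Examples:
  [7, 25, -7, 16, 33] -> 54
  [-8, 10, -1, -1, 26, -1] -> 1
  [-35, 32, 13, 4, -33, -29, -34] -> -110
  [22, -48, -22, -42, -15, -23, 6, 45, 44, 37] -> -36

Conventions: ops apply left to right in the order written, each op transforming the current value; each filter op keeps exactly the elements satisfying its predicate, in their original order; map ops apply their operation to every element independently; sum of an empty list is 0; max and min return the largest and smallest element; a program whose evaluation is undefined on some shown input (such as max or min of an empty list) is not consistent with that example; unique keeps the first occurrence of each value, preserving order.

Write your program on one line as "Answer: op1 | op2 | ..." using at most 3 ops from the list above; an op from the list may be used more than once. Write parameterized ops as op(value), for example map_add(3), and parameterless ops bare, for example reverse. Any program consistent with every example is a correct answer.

reverse | map_add(-4) | sum

Check, running the answer program on each example:
  [7, 25, -7, 16, 33] -> [33, 16, -7, 25, 7] -> [29, 12, -11, 21, 3] -> 54
  [-8, 10, -1, -1, 26, -1] -> [-1, 26, -1, -1, 10, -8] -> [-5, 22, -5, -5, 6, -12] -> 1
  [-35, 32, 13, 4, -33, -29, -34] -> [-34, -29, -33, 4, 13, 32, -35] -> [-38, -33, -37, 0, 9, 28, -39] -> -110
  [22, -48, -22, -42, -15, -23, 6, 45, 44, 37] -> [37, 44, 45, 6, -23, -15, -42, -22, -48, 22] -> [33, 40, 41, 2, -27, -19, -46, -26, -52, 18] -> -36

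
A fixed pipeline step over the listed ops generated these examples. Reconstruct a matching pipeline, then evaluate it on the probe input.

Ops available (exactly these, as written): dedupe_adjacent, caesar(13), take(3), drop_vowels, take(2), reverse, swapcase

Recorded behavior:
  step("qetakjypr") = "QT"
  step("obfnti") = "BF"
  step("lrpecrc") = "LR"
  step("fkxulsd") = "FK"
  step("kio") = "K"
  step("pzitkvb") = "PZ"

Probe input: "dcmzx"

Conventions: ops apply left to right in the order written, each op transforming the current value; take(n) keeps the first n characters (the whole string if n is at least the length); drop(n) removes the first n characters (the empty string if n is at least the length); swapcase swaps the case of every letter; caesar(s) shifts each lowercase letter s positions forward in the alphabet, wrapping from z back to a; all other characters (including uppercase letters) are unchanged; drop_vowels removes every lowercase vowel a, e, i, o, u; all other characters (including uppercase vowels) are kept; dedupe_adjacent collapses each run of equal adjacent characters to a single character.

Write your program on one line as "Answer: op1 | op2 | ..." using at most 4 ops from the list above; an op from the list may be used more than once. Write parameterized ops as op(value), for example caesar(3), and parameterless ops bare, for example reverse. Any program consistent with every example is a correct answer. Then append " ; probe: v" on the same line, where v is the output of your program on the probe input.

drop_vowels | swapcase | take(2) ; probe: "DC"

Check, running the answer program on each example:
  "qetakjypr" -> "qtkjypr" -> "QTKJYPR" -> "QT"
  "obfnti" -> "bfnt" -> "BFNT" -> "BF"
  "lrpecrc" -> "lrpcrc" -> "LRPCRC" -> "LR"
  "fkxulsd" -> "fkxlsd" -> "FKXLSD" -> "FK"
  "kio" -> "k" -> "K" -> "K"
  "pzitkvb" -> "pztkvb" -> "PZTKVB" -> "PZ"
  probe: "dcmzx" -> "dcmzx" -> "DCMZX" -> "DC"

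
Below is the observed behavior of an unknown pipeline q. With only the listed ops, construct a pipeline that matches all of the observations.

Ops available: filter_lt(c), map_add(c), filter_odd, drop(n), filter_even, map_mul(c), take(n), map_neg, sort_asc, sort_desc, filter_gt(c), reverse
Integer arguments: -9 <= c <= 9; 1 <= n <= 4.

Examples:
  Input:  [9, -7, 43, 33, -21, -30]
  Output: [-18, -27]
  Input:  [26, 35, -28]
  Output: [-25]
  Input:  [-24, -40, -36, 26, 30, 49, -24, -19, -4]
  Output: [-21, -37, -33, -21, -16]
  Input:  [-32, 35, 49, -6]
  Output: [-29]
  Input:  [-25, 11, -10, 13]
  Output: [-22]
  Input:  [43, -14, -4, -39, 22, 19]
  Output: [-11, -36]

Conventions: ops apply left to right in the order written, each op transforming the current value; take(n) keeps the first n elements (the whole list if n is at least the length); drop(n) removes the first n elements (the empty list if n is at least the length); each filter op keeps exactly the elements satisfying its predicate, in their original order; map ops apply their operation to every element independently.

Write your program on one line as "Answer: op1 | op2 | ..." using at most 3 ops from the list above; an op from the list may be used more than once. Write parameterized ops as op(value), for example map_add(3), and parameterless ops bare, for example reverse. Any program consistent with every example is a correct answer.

map_add(3) | filter_lt(-6) | filter_lt(-9)

Check, running the answer program on each example:
  [9, -7, 43, 33, -21, -30] -> [12, -4, 46, 36, -18, -27] -> [-18, -27] -> [-18, -27]
  [26, 35, -28] -> [29, 38, -25] -> [-25] -> [-25]
  [-24, -40, -36, 26, 30, 49, -24, -19, -4] -> [-21, -37, -33, 29, 33, 52, -21, -16, -1] -> [-21, -37, -33, -21, -16] -> [-21, -37, -33, -21, -16]
  [-32, 35, 49, -6] -> [-29, 38, 52, -3] -> [-29] -> [-29]
  [-25, 11, -10, 13] -> [-22, 14, -7, 16] -> [-22, -7] -> [-22]
  [43, -14, -4, -39, 22, 19] -> [46, -11, -1, -36, 25, 22] -> [-11, -36] -> [-11, -36]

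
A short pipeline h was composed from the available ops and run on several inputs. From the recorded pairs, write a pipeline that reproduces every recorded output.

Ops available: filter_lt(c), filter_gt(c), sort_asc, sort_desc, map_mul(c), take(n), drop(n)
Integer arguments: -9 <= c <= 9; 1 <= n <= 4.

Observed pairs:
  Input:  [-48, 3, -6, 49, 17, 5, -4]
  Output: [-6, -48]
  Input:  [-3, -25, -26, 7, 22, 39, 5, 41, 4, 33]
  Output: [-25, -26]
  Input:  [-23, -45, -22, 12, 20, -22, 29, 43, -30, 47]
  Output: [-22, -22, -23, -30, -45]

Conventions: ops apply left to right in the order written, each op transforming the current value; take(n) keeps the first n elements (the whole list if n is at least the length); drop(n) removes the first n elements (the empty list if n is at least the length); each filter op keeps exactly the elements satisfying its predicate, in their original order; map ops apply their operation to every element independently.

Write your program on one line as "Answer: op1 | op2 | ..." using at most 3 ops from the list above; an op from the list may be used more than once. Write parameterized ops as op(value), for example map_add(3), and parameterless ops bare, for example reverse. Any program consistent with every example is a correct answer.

sort_desc | drop(1) | filter_lt(-5)

Check, running the answer program on each example:
  [-48, 3, -6, 49, 17, 5, -4] -> [49, 17, 5, 3, -4, -6, -48] -> [17, 5, 3, -4, -6, -48] -> [-6, -48]
  [-3, -25, -26, 7, 22, 39, 5, 41, 4, 33] -> [41, 39, 33, 22, 7, 5, 4, -3, -25, -26] -> [39, 33, 22, 7, 5, 4, -3, -25, -26] -> [-25, -26]
  [-23, -45, -22, 12, 20, -22, 29, 43, -30, 47] -> [47, 43, 29, 20, 12, -22, -22, -23, -30, -45] -> [43, 29, 20, 12, -22, -22, -23, -30, -45] -> [-22, -22, -23, -30, -45]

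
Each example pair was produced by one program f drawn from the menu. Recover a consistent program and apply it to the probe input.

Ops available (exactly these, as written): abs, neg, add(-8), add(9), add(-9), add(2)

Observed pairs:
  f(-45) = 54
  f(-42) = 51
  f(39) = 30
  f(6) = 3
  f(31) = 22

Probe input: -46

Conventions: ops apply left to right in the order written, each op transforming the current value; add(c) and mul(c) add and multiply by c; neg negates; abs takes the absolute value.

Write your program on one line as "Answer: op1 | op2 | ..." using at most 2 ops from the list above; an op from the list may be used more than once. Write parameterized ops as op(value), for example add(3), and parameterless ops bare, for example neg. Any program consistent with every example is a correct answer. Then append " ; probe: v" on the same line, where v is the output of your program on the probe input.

add(-9) | abs ; probe: 55

Check, running the answer program on each example:
  -45 -> -54 -> 54
  -42 -> -51 -> 51
  39 -> 30 -> 30
  6 -> -3 -> 3
  31 -> 22 -> 22
  probe: -46 -> -55 -> 55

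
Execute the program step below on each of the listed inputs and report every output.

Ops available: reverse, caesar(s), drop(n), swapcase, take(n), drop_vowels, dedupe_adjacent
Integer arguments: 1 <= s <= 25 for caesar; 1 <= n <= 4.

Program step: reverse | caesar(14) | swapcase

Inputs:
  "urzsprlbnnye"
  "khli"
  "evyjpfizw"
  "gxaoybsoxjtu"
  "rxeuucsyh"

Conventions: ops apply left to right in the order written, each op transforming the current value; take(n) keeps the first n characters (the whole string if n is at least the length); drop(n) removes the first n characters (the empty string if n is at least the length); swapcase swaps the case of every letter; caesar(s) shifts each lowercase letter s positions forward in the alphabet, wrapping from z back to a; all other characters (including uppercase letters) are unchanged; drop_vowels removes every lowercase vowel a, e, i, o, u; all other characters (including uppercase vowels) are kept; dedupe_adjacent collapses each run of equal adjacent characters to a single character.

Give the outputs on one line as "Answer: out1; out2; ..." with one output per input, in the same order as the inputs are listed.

"SMBBPZFDGNFI"; "WZVY"; "KNWTDXMJS"; "IHXLCGPMCOLU"; "VMGQIISLF"

Execution, op by op:
  "urzsprlbnnye" -> "eynnblrpszru" -> "smbbpzfdgnfi" -> "SMBBPZFDGNFI"
  "khli" -> "ilhk" -> "wzvy" -> "WZVY"
  "evyjpfizw" -> "wzifpjyve" -> "knwtdxmjs" -> "KNWTDXMJS"
  "gxaoybsoxjtu" -> "utjxosbyoaxg" -> "ihxlcgpmcolu" -> "IHXLCGPMCOLU"
  "rxeuucsyh" -> "hyscuuexr" -> "vmgqiislf" -> "VMGQIISLF"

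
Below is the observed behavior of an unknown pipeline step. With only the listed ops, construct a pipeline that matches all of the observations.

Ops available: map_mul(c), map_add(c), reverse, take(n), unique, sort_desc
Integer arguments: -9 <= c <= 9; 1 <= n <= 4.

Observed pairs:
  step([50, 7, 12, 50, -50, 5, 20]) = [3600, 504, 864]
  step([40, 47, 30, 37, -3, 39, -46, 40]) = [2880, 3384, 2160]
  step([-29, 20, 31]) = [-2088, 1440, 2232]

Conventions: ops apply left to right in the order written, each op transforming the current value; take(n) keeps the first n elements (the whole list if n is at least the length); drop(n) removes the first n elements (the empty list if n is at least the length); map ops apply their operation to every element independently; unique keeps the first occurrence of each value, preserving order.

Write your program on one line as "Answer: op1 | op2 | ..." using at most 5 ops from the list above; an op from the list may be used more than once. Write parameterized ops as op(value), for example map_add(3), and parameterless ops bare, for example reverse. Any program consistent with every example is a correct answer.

take(3) | map_mul(-4) | map_mul(-9) | map_mul(2)

Check, running the answer program on each example:
  [50, 7, 12, 50, -50, 5, 20] -> [50, 7, 12] -> [-200, -28, -48] -> [1800, 252, 432] -> [3600, 504, 864]
  [40, 47, 30, 37, -3, 39, -46, 40] -> [40, 47, 30] -> [-160, -188, -120] -> [1440, 1692, 1080] -> [2880, 3384, 2160]
  [-29, 20, 31] -> [-29, 20, 31] -> [116, -80, -124] -> [-1044, 720, 1116] -> [-2088, 1440, 2232]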